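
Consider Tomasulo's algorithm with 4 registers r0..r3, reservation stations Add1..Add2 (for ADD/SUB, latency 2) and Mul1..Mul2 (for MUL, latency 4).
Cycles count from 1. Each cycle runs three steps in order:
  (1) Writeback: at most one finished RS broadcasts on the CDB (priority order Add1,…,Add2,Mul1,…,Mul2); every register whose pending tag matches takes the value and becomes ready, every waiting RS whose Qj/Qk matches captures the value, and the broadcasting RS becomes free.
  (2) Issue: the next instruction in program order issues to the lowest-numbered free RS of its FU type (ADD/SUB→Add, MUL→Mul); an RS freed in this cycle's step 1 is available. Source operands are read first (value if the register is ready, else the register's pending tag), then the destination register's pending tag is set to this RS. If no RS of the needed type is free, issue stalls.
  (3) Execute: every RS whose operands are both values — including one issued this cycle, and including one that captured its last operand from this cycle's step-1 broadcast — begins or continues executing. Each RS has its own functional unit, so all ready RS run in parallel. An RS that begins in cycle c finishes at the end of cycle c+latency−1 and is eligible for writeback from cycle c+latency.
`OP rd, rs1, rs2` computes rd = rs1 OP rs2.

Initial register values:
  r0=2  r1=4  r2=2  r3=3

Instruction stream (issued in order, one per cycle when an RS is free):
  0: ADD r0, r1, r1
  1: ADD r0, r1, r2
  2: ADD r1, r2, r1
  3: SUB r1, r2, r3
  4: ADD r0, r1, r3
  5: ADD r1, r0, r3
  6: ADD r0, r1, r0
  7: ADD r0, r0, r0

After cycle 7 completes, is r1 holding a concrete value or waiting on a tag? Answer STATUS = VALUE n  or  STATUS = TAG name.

STATUS = TAG Add2

c1: issue ADD r0<-Add1 | r0:Add1,r1:4,r2:2,r3:3
c2: issue ADD r0<-Add2 | r0:Add2,r1:4,r2:2,r3:3
c3: CDB Add1=8; issue ADD r1<-Add1 | r0:Add2,r1:Add1,r2:2,r3:3
c4: CDB Add2=6; issue SUB r1<-Add2 | r0:6,r1:Add2,r2:2,r3:3
c5: CDB Add1=6; issue ADD r0<-Add1 | r0:Add1,r1:Add2,r2:2,r3:3
c6: CDB Add2=-1; issue ADD r1<-Add2 | r0:Add1,r1:Add2,r2:2,r3:3
c7: stall | r0:Add1,r1:Add2,r2:2,r3:3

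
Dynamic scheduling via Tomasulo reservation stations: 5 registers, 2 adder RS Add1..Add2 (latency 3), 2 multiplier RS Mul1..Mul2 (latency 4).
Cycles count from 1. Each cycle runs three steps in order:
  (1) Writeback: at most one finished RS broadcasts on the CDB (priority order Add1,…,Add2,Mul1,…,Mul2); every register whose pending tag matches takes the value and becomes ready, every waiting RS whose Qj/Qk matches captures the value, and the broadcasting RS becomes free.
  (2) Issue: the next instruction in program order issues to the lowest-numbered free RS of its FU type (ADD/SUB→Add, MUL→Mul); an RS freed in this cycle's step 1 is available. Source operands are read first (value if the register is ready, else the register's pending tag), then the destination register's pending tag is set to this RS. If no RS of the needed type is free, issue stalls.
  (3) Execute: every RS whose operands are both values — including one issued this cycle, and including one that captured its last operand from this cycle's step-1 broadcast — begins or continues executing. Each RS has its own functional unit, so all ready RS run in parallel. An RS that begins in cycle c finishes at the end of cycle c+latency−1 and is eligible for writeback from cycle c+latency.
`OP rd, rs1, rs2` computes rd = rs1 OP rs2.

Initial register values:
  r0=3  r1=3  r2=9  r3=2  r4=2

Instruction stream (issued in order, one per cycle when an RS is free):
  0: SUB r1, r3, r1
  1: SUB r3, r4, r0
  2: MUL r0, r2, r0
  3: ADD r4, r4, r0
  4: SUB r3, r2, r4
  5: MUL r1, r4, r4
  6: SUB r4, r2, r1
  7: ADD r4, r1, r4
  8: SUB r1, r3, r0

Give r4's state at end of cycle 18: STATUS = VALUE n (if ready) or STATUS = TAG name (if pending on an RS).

cycle 1: issue SUB r1<-Add1 // r0:3,r1:Add1,r2:9,r3:2,r4:2
cycle 2: issue SUB r3<-Add2 // r0:3,r1:Add1,r2:9,r3:Add2,r4:2
cycle 3: issue MUL r0<-Mul1 // r0:Mul1,r1:Add1,r2:9,r3:Add2,r4:2
cycle 4: CDB Add1=-1; issue ADD r4<-Add1 // r0:Mul1,r1:-1,r2:9,r3:Add2,r4:Add1
cycle 5: CDB Add2=-1; issue SUB r3<-Add2 // r0:Mul1,r1:-1,r2:9,r3:Add2,r4:Add1
cycle 6: issue MUL r1<-Mul2 // r0:Mul1,r1:Mul2,r2:9,r3:Add2,r4:Add1
cycle 7: CDB Mul1=27; stall // r0:27,r1:Mul2,r2:9,r3:Add2,r4:Add1
cycle 8: stall // r0:27,r1:Mul2,r2:9,r3:Add2,r4:Add1
cycle 9: stall // r0:27,r1:Mul2,r2:9,r3:Add2,r4:Add1
cycle 10: CDB Add1=29; issue SUB r4<-Add1 // r0:27,r1:Mul2,r2:9,r3:Add2,r4:Add1
cycle 11: stall // r0:27,r1:Mul2,r2:9,r3:Add2,r4:Add1
cycle 12: stall // r0:27,r1:Mul2,r2:9,r3:Add2,r4:Add1
cycle 13: CDB Add2=-20; issue ADD r4<-Add2 // r0:27,r1:Mul2,r2:9,r3:-20,r4:Add2
cycle 14: CDB Mul2=841; stall // r0:27,r1:841,r2:9,r3:-20,r4:Add2
cycle 15: stall // r0:27,r1:841,r2:9,r3:-20,r4:Add2
cycle 16: stall // r0:27,r1:841,r2:9,r3:-20,r4:Add2
cycle 17: CDB Add1=-832; issue SUB r1<-Add1 // r0:27,r1:Add1,r2:9,r3:-20,r4:Add2
cycle 18: - // r0:27,r1:Add1,r2:9,r3:-20,r4:Add2

STATUS = TAG Add2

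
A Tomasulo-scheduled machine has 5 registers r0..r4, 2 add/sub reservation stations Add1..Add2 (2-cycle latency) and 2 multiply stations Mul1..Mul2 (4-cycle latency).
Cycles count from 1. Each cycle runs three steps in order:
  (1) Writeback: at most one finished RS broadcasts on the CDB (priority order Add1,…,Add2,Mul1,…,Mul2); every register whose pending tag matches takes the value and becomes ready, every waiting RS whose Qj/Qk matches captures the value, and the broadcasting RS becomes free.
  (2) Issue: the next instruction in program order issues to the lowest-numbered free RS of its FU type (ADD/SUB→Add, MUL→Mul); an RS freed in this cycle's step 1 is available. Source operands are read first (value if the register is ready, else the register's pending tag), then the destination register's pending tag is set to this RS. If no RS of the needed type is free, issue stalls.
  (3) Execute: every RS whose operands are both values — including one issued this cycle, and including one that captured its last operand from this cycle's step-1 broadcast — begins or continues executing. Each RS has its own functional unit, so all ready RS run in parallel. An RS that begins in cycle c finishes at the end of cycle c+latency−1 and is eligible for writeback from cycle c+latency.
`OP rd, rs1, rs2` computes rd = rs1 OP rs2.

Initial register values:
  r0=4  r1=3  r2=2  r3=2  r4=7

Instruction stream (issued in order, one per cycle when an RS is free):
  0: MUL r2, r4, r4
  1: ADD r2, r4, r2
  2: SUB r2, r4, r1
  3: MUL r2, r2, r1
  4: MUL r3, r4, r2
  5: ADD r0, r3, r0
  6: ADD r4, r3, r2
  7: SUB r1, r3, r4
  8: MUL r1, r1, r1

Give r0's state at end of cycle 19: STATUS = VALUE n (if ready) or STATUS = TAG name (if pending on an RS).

STATUS = VALUE 88

  c1: issue MUL r2<-Mul1  regs: r0:4,r1:3,r2:Mul1,r3:2,r4:7
  c2: issue ADD r2<-Add1  regs: r0:4,r1:3,r2:Add1,r3:2,r4:7
  c3: issue SUB r2<-Add2  regs: r0:4,r1:3,r2:Add2,r3:2,r4:7
  c4: issue MUL r2<-Mul2  regs: r0:4,r1:3,r2:Mul2,r3:2,r4:7
  c5: CDB Add2=4; stall  regs: r0:4,r1:3,r2:Mul2,r3:2,r4:7
  c6: CDB Mul1=49; issue MUL r3<-Mul1  regs: r0:4,r1:3,r2:Mul2,r3:Mul1,r4:7
  c7: issue ADD r0<-Add2  regs: r0:Add2,r1:3,r2:Mul2,r3:Mul1,r4:7
  c8: CDB Add1=56; issue ADD r4<-Add1  regs: r0:Add2,r1:3,r2:Mul2,r3:Mul1,r4:Add1
  c9: CDB Mul2=12; stall  regs: r0:Add2,r1:3,r2:12,r3:Mul1,r4:Add1
  c10: stall  regs: r0:Add2,r1:3,r2:12,r3:Mul1,r4:Add1
  c11: stall  regs: r0:Add2,r1:3,r2:12,r3:Mul1,r4:Add1
  c12: stall  regs: r0:Add2,r1:3,r2:12,r3:Mul1,r4:Add1
  c13: CDB Mul1=84; stall  regs: r0:Add2,r1:3,r2:12,r3:84,r4:Add1
  c14: stall  regs: r0:Add2,r1:3,r2:12,r3:84,r4:Add1
  c15: CDB Add1=96; issue SUB r1<-Add1  regs: r0:Add2,r1:Add1,r2:12,r3:84,r4:96
  c16: CDB Add2=88; issue MUL r1<-Mul1  regs: r0:88,r1:Mul1,r2:12,r3:84,r4:96
  c17: CDB Add1=-12  regs: r0:88,r1:Mul1,r2:12,r3:84,r4:96
  c18: -  regs: r0:88,r1:Mul1,r2:12,r3:84,r4:96
  c19: -  regs: r0:88,r1:Mul1,r2:12,r3:84,r4:96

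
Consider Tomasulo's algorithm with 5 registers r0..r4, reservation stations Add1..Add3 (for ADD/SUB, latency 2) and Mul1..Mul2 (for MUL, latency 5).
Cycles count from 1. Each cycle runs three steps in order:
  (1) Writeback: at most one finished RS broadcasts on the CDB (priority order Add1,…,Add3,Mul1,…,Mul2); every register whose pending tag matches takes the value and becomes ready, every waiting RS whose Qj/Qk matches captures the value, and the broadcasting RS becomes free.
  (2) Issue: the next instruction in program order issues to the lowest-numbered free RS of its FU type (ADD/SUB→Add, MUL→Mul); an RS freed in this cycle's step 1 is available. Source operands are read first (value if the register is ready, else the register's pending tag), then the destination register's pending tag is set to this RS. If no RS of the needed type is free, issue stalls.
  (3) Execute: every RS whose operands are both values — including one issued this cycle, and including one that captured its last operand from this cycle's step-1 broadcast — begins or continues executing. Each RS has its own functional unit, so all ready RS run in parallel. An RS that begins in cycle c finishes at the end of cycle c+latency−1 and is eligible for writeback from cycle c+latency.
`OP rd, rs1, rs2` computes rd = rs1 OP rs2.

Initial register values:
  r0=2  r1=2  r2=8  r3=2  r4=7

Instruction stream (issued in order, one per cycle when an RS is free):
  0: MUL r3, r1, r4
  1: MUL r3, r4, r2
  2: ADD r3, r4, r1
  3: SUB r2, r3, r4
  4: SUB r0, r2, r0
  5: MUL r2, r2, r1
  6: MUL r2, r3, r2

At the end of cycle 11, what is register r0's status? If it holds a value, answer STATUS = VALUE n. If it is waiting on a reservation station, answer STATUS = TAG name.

STATUS = VALUE 0

cycle 1: issue MUL r3<-Mul1 // r0:2,r1:2,r2:8,r3:Mul1,r4:7
cycle 2: issue MUL r3<-Mul2 // r0:2,r1:2,r2:8,r3:Mul2,r4:7
cycle 3: issue ADD r3<-Add1 // r0:2,r1:2,r2:8,r3:Add1,r4:7
cycle 4: issue SUB r2<-Add2 // r0:2,r1:2,r2:Add2,r3:Add1,r4:7
cycle 5: CDB Add1=9; issue SUB r0<-Add1 // r0:Add1,r1:2,r2:Add2,r3:9,r4:7
cycle 6: CDB Mul1=14; issue MUL r2<-Mul1 // r0:Add1,r1:2,r2:Mul1,r3:9,r4:7
cycle 7: CDB Add2=2; stall // r0:Add1,r1:2,r2:Mul1,r3:9,r4:7
cycle 8: CDB Mul2=56; issue MUL r2<-Mul2 // r0:Add1,r1:2,r2:Mul2,r3:9,r4:7
cycle 9: CDB Add1=0 // r0:0,r1:2,r2:Mul2,r3:9,r4:7
cycle 10: - // r0:0,r1:2,r2:Mul2,r3:9,r4:7
cycle 11: - // r0:0,r1:2,r2:Mul2,r3:9,r4:7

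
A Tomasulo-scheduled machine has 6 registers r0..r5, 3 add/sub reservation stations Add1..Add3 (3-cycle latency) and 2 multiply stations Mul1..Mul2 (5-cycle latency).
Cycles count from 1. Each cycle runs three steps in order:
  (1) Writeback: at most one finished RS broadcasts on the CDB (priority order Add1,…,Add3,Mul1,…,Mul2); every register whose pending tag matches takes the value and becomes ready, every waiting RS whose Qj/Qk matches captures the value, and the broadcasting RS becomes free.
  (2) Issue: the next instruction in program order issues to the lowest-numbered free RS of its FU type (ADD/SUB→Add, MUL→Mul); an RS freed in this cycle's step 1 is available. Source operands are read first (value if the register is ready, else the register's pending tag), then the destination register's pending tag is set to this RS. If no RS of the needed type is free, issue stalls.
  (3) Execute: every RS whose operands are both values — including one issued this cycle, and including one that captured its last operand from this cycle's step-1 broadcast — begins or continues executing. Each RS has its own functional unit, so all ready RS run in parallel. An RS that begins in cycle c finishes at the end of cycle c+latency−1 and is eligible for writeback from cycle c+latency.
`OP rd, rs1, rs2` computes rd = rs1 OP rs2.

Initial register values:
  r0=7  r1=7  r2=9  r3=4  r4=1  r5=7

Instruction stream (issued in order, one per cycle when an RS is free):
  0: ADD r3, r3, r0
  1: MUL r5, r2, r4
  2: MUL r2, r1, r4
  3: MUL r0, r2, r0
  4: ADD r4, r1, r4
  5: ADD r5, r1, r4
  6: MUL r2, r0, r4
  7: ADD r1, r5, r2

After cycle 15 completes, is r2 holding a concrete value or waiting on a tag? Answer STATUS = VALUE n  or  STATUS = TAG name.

cycle 1: issue ADD r3<-Add1 // r0:7,r1:7,r2:9,r3:Add1,r4:1,r5:7
cycle 2: issue MUL r5<-Mul1 // r0:7,r1:7,r2:9,r3:Add1,r4:1,r5:Mul1
cycle 3: issue MUL r2<-Mul2 // r0:7,r1:7,r2:Mul2,r3:Add1,r4:1,r5:Mul1
cycle 4: CDB Add1=11; stall // r0:7,r1:7,r2:Mul2,r3:11,r4:1,r5:Mul1
cycle 5: stall // r0:7,r1:7,r2:Mul2,r3:11,r4:1,r5:Mul1
cycle 6: stall // r0:7,r1:7,r2:Mul2,r3:11,r4:1,r5:Mul1
cycle 7: CDB Mul1=9; issue MUL r0<-Mul1 // r0:Mul1,r1:7,r2:Mul2,r3:11,r4:1,r5:9
cycle 8: CDB Mul2=7; issue ADD r4<-Add1 // r0:Mul1,r1:7,r2:7,r3:11,r4:Add1,r5:9
cycle 9: issue ADD r5<-Add2 // r0:Mul1,r1:7,r2:7,r3:11,r4:Add1,r5:Add2
cycle 10: issue MUL r2<-Mul2 // r0:Mul1,r1:7,r2:Mul2,r3:11,r4:Add1,r5:Add2
cycle 11: CDB Add1=8; issue ADD r1<-Add1 // r0:Mul1,r1:Add1,r2:Mul2,r3:11,r4:8,r5:Add2
cycle 12: - // r0:Mul1,r1:Add1,r2:Mul2,r3:11,r4:8,r5:Add2
cycle 13: CDB Mul1=49 // r0:49,r1:Add1,r2:Mul2,r3:11,r4:8,r5:Add2
cycle 14: CDB Add2=15 // r0:49,r1:Add1,r2:Mul2,r3:11,r4:8,r5:15
cycle 15: - // r0:49,r1:Add1,r2:Mul2,r3:11,r4:8,r5:15

STATUS = TAG Mul2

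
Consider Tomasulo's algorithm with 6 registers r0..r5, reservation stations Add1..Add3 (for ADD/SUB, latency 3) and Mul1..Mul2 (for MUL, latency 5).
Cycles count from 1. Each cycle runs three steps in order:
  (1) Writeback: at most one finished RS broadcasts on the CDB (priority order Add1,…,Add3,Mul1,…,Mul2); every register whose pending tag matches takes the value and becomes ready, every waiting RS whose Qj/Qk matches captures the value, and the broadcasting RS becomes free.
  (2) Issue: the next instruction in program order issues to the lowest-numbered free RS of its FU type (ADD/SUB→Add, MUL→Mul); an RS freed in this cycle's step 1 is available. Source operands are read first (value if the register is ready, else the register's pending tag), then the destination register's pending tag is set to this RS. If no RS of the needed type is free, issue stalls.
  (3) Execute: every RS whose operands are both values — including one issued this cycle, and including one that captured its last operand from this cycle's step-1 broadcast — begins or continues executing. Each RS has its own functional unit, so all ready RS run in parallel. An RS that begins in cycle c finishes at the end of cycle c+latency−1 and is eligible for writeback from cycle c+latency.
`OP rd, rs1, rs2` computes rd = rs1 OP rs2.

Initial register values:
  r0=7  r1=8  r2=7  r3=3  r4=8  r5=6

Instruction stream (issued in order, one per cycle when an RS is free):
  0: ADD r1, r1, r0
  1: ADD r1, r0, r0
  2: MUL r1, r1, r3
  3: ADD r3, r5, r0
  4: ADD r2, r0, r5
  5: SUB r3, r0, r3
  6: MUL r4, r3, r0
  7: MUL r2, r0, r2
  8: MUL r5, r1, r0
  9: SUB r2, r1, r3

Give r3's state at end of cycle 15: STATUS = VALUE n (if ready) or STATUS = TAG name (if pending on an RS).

STATUS = VALUE -6

  c1: issue ADD r1<-Add1  regs: r0:7,r1:Add1,r2:7,r3:3,r4:8,r5:6
  c2: issue ADD r1<-Add2  regs: r0:7,r1:Add2,r2:7,r3:3,r4:8,r5:6
  c3: issue MUL r1<-Mul1  regs: r0:7,r1:Mul1,r2:7,r3:3,r4:8,r5:6
  c4: CDB Add1=15; issue ADD r3<-Add1  regs: r0:7,r1:Mul1,r2:7,r3:Add1,r4:8,r5:6
  c5: CDB Add2=14; issue ADD r2<-Add2  regs: r0:7,r1:Mul1,r2:Add2,r3:Add1,r4:8,r5:6
  c6: issue SUB r3<-Add3  regs: r0:7,r1:Mul1,r2:Add2,r3:Add3,r4:8,r5:6
  c7: CDB Add1=13; issue MUL r4<-Mul2  regs: r0:7,r1:Mul1,r2:Add2,r3:Add3,r4:Mul2,r5:6
  c8: CDB Add2=13; stall  regs: r0:7,r1:Mul1,r2:13,r3:Add3,r4:Mul2,r5:6
  c9: stall  regs: r0:7,r1:Mul1,r2:13,r3:Add3,r4:Mul2,r5:6
  c10: CDB Add3=-6; stall  regs: r0:7,r1:Mul1,r2:13,r3:-6,r4:Mul2,r5:6
  c11: CDB Mul1=42; issue MUL r2<-Mul1  regs: r0:7,r1:42,r2:Mul1,r3:-6,r4:Mul2,r5:6
  c12: stall  regs: r0:7,r1:42,r2:Mul1,r3:-6,r4:Mul2,r5:6
  c13: stall  regs: r0:7,r1:42,r2:Mul1,r3:-6,r4:Mul2,r5:6
  c14: stall  regs: r0:7,r1:42,r2:Mul1,r3:-6,r4:Mul2,r5:6
  c15: CDB Mul2=-42; issue MUL r5<-Mul2  regs: r0:7,r1:42,r2:Mul1,r3:-6,r4:-42,r5:Mul2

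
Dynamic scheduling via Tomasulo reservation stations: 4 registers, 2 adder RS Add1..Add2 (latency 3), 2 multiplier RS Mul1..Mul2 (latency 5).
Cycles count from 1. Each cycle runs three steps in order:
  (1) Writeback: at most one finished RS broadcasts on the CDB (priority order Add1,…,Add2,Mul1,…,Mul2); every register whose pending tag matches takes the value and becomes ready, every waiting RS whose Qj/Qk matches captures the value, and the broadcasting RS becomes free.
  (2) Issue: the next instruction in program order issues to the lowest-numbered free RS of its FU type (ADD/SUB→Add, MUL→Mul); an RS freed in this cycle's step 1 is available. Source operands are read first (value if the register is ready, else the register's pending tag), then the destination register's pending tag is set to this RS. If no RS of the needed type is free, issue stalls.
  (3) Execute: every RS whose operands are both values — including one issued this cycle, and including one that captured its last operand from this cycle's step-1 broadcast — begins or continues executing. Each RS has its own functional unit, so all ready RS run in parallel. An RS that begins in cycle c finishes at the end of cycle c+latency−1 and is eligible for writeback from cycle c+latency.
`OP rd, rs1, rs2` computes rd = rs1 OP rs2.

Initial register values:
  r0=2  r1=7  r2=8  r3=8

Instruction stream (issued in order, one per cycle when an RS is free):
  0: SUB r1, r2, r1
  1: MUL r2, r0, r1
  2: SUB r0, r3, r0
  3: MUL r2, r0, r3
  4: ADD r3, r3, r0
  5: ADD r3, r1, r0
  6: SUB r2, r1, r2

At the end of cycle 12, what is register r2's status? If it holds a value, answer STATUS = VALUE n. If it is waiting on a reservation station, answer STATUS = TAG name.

STATUS = TAG Add1

c1: issue SUB r1<-Add1 | r0:2,r1:Add1,r2:8,r3:8
c2: issue MUL r2<-Mul1 | r0:2,r1:Add1,r2:Mul1,r3:8
c3: issue SUB r0<-Add2 | r0:Add2,r1:Add1,r2:Mul1,r3:8
c4: CDB Add1=1; issue MUL r2<-Mul2 | r0:Add2,r1:1,r2:Mul2,r3:8
c5: issue ADD r3<-Add1 | r0:Add2,r1:1,r2:Mul2,r3:Add1
c6: CDB Add2=6; issue ADD r3<-Add2 | r0:6,r1:1,r2:Mul2,r3:Add2
c7: stall | r0:6,r1:1,r2:Mul2,r3:Add2
c8: stall | r0:6,r1:1,r2:Mul2,r3:Add2
c9: CDB Add1=14; issue SUB r2<-Add1 | r0:6,r1:1,r2:Add1,r3:Add2
c10: CDB Add2=7 | r0:6,r1:1,r2:Add1,r3:7
c11: CDB Mul1=2 | r0:6,r1:1,r2:Add1,r3:7
c12: CDB Mul2=48 | r0:6,r1:1,r2:Add1,r3:7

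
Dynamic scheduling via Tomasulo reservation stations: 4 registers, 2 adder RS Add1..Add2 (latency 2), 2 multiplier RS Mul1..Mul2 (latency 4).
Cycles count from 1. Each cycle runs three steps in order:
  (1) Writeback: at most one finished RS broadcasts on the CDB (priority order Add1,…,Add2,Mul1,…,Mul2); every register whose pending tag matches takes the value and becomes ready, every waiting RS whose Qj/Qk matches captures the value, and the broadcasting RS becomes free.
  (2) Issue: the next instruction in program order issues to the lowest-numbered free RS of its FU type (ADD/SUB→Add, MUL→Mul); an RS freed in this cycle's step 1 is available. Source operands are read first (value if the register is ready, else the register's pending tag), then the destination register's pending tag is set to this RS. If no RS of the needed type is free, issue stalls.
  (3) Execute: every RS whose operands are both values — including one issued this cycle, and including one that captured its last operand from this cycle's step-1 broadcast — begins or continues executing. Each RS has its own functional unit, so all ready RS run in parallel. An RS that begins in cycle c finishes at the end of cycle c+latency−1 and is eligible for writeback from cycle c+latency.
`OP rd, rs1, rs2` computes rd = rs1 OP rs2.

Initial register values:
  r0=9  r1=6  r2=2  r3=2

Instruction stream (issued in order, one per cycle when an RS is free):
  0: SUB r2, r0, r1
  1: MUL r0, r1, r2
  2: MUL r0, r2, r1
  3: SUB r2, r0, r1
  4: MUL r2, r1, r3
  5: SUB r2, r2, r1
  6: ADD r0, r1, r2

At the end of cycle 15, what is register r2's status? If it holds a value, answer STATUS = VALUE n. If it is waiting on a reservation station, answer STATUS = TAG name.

STATUS = VALUE 6

cycle 1: issue SUB r2<-Add1 // r0:9,r1:6,r2:Add1,r3:2
cycle 2: issue MUL r0<-Mul1 // r0:Mul1,r1:6,r2:Add1,r3:2
cycle 3: CDB Add1=3; issue MUL r0<-Mul2 // r0:Mul2,r1:6,r2:3,r3:2
cycle 4: issue SUB r2<-Add1 // r0:Mul2,r1:6,r2:Add1,r3:2
cycle 5: stall // r0:Mul2,r1:6,r2:Add1,r3:2
cycle 6: stall // r0:Mul2,r1:6,r2:Add1,r3:2
cycle 7: CDB Mul1=18; issue MUL r2<-Mul1 // r0:Mul2,r1:6,r2:Mul1,r3:2
cycle 8: CDB Mul2=18; issue SUB r2<-Add2 // r0:18,r1:6,r2:Add2,r3:2
cycle 9: stall // r0:18,r1:6,r2:Add2,r3:2
cycle 10: CDB Add1=12; issue ADD r0<-Add1 // r0:Add1,r1:6,r2:Add2,r3:2
cycle 11: CDB Mul1=12 // r0:Add1,r1:6,r2:Add2,r3:2
cycle 12: - // r0:Add1,r1:6,r2:Add2,r3:2
cycle 13: CDB Add2=6 // r0:Add1,r1:6,r2:6,r3:2
cycle 14: - // r0:Add1,r1:6,r2:6,r3:2
cycle 15: CDB Add1=12 // r0:12,r1:6,r2:6,r3:2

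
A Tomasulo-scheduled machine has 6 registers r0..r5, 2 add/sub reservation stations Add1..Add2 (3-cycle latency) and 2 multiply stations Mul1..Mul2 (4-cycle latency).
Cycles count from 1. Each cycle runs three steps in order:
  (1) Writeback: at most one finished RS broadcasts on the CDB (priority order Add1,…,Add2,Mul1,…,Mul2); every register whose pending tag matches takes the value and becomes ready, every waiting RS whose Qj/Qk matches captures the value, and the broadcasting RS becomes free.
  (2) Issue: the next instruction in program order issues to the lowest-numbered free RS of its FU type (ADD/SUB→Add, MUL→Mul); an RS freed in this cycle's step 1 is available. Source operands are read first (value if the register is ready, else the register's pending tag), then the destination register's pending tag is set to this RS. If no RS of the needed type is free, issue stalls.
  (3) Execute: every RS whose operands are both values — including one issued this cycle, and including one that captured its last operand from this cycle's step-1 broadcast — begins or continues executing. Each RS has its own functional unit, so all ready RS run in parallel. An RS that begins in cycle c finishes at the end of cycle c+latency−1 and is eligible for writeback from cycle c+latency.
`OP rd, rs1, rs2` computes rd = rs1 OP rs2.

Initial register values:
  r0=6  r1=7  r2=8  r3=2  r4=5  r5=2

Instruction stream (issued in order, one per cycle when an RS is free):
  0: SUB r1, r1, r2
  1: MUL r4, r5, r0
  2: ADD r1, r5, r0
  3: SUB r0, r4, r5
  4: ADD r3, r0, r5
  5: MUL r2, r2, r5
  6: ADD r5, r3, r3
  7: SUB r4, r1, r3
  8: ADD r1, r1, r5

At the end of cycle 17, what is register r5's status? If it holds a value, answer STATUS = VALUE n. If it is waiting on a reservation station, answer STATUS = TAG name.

c1: issue SUB r1<-Add1 | r0:6,r1:Add1,r2:8,r3:2,r4:5,r5:2
c2: issue MUL r4<-Mul1 | r0:6,r1:Add1,r2:8,r3:2,r4:Mul1,r5:2
c3: issue ADD r1<-Add2 | r0:6,r1:Add2,r2:8,r3:2,r4:Mul1,r5:2
c4: CDB Add1=-1; issue SUB r0<-Add1 | r0:Add1,r1:Add2,r2:8,r3:2,r4:Mul1,r5:2
c5: stall | r0:Add1,r1:Add2,r2:8,r3:2,r4:Mul1,r5:2
c6: CDB Add2=8; issue ADD r3<-Add2 | r0:Add1,r1:8,r2:8,r3:Add2,r4:Mul1,r5:2
c7: CDB Mul1=12; issue MUL r2<-Mul1 | r0:Add1,r1:8,r2:Mul1,r3:Add2,r4:12,r5:2
c8: stall | r0:Add1,r1:8,r2:Mul1,r3:Add2,r4:12,r5:2
c9: stall | r0:Add1,r1:8,r2:Mul1,r3:Add2,r4:12,r5:2
c10: CDB Add1=10; issue ADD r5<-Add1 | r0:10,r1:8,r2:Mul1,r3:Add2,r4:12,r5:Add1
c11: CDB Mul1=16; stall | r0:10,r1:8,r2:16,r3:Add2,r4:12,r5:Add1
c12: stall | r0:10,r1:8,r2:16,r3:Add2,r4:12,r5:Add1
c13: CDB Add2=12; issue SUB r4<-Add2 | r0:10,r1:8,r2:16,r3:12,r4:Add2,r5:Add1
c14: stall | r0:10,r1:8,r2:16,r3:12,r4:Add2,r5:Add1
c15: stall | r0:10,r1:8,r2:16,r3:12,r4:Add2,r5:Add1
c16: CDB Add1=24; issue ADD r1<-Add1 | r0:10,r1:Add1,r2:16,r3:12,r4:Add2,r5:24
c17: CDB Add2=-4 | r0:10,r1:Add1,r2:16,r3:12,r4:-4,r5:24

STATUS = VALUE 24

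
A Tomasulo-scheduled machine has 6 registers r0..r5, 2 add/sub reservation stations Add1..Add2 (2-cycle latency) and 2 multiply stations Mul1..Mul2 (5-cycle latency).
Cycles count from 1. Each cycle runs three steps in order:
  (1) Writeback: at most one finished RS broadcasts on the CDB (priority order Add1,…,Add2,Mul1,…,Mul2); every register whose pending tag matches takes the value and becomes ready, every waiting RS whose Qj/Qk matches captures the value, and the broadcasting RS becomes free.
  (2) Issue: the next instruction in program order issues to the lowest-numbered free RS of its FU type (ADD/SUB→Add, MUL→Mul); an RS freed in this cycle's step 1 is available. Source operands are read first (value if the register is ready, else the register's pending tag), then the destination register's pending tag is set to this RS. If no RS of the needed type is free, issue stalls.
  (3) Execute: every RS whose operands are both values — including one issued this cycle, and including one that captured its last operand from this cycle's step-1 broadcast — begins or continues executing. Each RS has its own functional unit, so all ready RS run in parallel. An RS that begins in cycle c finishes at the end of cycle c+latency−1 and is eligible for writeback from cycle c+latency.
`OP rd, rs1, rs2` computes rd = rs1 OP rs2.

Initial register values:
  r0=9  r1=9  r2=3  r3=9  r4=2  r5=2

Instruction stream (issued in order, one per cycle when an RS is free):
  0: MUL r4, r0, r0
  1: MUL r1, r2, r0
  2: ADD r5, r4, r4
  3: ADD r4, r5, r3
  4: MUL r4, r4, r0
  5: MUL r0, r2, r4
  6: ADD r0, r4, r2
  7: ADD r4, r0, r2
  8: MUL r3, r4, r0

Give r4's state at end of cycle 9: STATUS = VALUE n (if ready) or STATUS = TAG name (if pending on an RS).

  c1: issue MUL r4<-Mul1  regs: r0:9,r1:9,r2:3,r3:9,r4:Mul1,r5:2
  c2: issue MUL r1<-Mul2  regs: r0:9,r1:Mul2,r2:3,r3:9,r4:Mul1,r5:2
  c3: issue ADD r5<-Add1  regs: r0:9,r1:Mul2,r2:3,r3:9,r4:Mul1,r5:Add1
  c4: issue ADD r4<-Add2  regs: r0:9,r1:Mul2,r2:3,r3:9,r4:Add2,r5:Add1
  c5: stall  regs: r0:9,r1:Mul2,r2:3,r3:9,r4:Add2,r5:Add1
  c6: CDB Mul1=81; issue MUL r4<-Mul1  regs: r0:9,r1:Mul2,r2:3,r3:9,r4:Mul1,r5:Add1
  c7: CDB Mul2=27; issue MUL r0<-Mul2  regs: r0:Mul2,r1:27,r2:3,r3:9,r4:Mul1,r5:Add1
  c8: CDB Add1=162; issue ADD r0<-Add1  regs: r0:Add1,r1:27,r2:3,r3:9,r4:Mul1,r5:162
  c9: stall  regs: r0:Add1,r1:27,r2:3,r3:9,r4:Mul1,r5:162

STATUS = TAG Mul1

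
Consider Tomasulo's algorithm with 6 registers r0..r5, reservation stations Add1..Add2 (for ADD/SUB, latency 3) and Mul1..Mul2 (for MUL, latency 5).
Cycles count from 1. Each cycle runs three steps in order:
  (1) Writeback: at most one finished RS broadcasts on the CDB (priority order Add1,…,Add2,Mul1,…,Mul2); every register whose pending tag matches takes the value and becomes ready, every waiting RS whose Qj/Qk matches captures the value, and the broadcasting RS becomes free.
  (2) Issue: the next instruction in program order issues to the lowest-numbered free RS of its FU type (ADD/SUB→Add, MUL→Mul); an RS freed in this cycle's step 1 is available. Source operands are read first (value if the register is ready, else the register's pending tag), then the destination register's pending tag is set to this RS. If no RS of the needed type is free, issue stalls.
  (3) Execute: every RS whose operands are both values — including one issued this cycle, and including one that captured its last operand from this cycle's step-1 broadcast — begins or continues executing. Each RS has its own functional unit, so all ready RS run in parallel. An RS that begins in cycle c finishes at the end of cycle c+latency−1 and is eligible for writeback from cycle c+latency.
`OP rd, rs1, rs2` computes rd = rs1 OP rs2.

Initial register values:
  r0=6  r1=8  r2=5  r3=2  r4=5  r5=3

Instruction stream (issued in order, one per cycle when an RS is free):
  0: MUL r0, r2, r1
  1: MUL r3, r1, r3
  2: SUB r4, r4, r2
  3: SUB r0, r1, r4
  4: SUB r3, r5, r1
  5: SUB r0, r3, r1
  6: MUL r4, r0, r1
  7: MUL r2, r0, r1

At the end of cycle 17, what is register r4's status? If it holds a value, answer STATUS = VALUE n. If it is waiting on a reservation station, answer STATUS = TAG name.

c1: issue MUL r0<-Mul1 | r0:Mul1,r1:8,r2:5,r3:2,r4:5,r5:3
c2: issue MUL r3<-Mul2 | r0:Mul1,r1:8,r2:5,r3:Mul2,r4:5,r5:3
c3: issue SUB r4<-Add1 | r0:Mul1,r1:8,r2:5,r3:Mul2,r4:Add1,r5:3
c4: issue SUB r0<-Add2 | r0:Add2,r1:8,r2:5,r3:Mul2,r4:Add1,r5:3
c5: stall | r0:Add2,r1:8,r2:5,r3:Mul2,r4:Add1,r5:3
c6: CDB Add1=0; issue SUB r3<-Add1 | r0:Add2,r1:8,r2:5,r3:Add1,r4:0,r5:3
c7: CDB Mul1=40; stall | r0:Add2,r1:8,r2:5,r3:Add1,r4:0,r5:3
c8: CDB Mul2=16; stall | r0:Add2,r1:8,r2:5,r3:Add1,r4:0,r5:3
c9: CDB Add1=-5; issue SUB r0<-Add1 | r0:Add1,r1:8,r2:5,r3:-5,r4:0,r5:3
c10: CDB Add2=8; issue MUL r4<-Mul1 | r0:Add1,r1:8,r2:5,r3:-5,r4:Mul1,r5:3
c11: issue MUL r2<-Mul2 | r0:Add1,r1:8,r2:Mul2,r3:-5,r4:Mul1,r5:3
c12: CDB Add1=-13 | r0:-13,r1:8,r2:Mul2,r3:-5,r4:Mul1,r5:3
c13: - | r0:-13,r1:8,r2:Mul2,r3:-5,r4:Mul1,r5:3
c14: - | r0:-13,r1:8,r2:Mul2,r3:-5,r4:Mul1,r5:3
c15: - | r0:-13,r1:8,r2:Mul2,r3:-5,r4:Mul1,r5:3
c16: - | r0:-13,r1:8,r2:Mul2,r3:-5,r4:Mul1,r5:3
c17: CDB Mul1=-104 | r0:-13,r1:8,r2:Mul2,r3:-5,r4:-104,r5:3

STATUS = VALUE -104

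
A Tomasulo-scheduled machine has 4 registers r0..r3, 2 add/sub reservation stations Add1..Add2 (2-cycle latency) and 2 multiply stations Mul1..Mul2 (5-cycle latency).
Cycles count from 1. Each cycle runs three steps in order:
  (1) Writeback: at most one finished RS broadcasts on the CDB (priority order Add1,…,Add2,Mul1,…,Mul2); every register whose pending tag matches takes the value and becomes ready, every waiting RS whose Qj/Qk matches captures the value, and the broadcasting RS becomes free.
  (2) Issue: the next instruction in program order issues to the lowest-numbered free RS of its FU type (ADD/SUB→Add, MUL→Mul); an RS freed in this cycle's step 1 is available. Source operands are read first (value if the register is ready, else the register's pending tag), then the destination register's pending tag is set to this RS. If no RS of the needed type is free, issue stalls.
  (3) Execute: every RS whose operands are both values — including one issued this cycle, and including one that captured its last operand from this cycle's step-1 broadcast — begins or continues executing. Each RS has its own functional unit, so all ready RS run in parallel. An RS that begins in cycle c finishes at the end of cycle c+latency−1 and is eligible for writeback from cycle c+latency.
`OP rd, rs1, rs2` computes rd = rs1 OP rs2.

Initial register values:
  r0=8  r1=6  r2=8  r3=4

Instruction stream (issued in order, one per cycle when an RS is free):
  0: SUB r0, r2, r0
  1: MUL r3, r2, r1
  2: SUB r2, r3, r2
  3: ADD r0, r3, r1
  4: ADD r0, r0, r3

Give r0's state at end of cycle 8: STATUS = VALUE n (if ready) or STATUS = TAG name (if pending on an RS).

c1: issue SUB r0<-Add1 | r0:Add1,r1:6,r2:8,r3:4
c2: issue MUL r3<-Mul1 | r0:Add1,r1:6,r2:8,r3:Mul1
c3: CDB Add1=0; issue SUB r2<-Add1 | r0:0,r1:6,r2:Add1,r3:Mul1
c4: issue ADD r0<-Add2 | r0:Add2,r1:6,r2:Add1,r3:Mul1
c5: stall | r0:Add2,r1:6,r2:Add1,r3:Mul1
c6: stall | r0:Add2,r1:6,r2:Add1,r3:Mul1
c7: CDB Mul1=48; stall | r0:Add2,r1:6,r2:Add1,r3:48
c8: stall | r0:Add2,r1:6,r2:Add1,r3:48

STATUS = TAG Add2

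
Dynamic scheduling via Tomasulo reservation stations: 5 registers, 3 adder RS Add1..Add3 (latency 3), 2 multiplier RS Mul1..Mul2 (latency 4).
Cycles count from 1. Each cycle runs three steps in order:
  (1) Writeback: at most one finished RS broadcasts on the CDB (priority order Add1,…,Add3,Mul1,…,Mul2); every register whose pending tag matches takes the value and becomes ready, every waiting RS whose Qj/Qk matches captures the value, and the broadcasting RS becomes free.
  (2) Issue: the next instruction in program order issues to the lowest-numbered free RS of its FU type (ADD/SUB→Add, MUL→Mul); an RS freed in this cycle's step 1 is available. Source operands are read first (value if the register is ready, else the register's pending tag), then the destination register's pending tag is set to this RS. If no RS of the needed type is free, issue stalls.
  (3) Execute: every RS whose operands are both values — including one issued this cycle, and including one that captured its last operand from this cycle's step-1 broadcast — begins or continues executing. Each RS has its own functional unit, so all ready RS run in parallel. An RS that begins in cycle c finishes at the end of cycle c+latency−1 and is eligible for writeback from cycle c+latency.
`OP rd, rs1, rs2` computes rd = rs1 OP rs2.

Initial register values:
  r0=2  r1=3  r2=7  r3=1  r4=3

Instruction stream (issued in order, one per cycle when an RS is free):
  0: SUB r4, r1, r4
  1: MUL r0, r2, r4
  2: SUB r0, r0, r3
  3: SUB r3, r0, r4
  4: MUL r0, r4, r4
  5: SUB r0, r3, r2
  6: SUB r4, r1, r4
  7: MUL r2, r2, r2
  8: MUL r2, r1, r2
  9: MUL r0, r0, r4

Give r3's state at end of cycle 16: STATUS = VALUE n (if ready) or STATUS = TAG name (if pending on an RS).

cycle 1: issue SUB r4<-Add1 // r0:2,r1:3,r2:7,r3:1,r4:Add1
cycle 2: issue MUL r0<-Mul1 // r0:Mul1,r1:3,r2:7,r3:1,r4:Add1
cycle 3: issue SUB r0<-Add2 // r0:Add2,r1:3,r2:7,r3:1,r4:Add1
cycle 4: CDB Add1=0; issue SUB r3<-Add1 // r0:Add2,r1:3,r2:7,r3:Add1,r4:0
cycle 5: issue MUL r0<-Mul2 // r0:Mul2,r1:3,r2:7,r3:Add1,r4:0
cycle 6: issue SUB r0<-Add3 // r0:Add3,r1:3,r2:7,r3:Add1,r4:0
cycle 7: stall // r0:Add3,r1:3,r2:7,r3:Add1,r4:0
cycle 8: CDB Mul1=0; stall // r0:Add3,r1:3,r2:7,r3:Add1,r4:0
cycle 9: CDB Mul2=0; stall // r0:Add3,r1:3,r2:7,r3:Add1,r4:0
cycle 10: stall // r0:Add3,r1:3,r2:7,r3:Add1,r4:0
cycle 11: CDB Add2=-1; issue SUB r4<-Add2 // r0:Add3,r1:3,r2:7,r3:Add1,r4:Add2
cycle 12: issue MUL r2<-Mul1 // r0:Add3,r1:3,r2:Mul1,r3:Add1,r4:Add2
cycle 13: issue MUL r2<-Mul2 // r0:Add3,r1:3,r2:Mul2,r3:Add1,r4:Add2
cycle 14: CDB Add1=-1; stall // r0:Add3,r1:3,r2:Mul2,r3:-1,r4:Add2
cycle 15: CDB Add2=3; stall // r0:Add3,r1:3,r2:Mul2,r3:-1,r4:3
cycle 16: CDB Mul1=49; issue MUL r0<-Mul1 // r0:Mul1,r1:3,r2:Mul2,r3:-1,r4:3

STATUS = VALUE -1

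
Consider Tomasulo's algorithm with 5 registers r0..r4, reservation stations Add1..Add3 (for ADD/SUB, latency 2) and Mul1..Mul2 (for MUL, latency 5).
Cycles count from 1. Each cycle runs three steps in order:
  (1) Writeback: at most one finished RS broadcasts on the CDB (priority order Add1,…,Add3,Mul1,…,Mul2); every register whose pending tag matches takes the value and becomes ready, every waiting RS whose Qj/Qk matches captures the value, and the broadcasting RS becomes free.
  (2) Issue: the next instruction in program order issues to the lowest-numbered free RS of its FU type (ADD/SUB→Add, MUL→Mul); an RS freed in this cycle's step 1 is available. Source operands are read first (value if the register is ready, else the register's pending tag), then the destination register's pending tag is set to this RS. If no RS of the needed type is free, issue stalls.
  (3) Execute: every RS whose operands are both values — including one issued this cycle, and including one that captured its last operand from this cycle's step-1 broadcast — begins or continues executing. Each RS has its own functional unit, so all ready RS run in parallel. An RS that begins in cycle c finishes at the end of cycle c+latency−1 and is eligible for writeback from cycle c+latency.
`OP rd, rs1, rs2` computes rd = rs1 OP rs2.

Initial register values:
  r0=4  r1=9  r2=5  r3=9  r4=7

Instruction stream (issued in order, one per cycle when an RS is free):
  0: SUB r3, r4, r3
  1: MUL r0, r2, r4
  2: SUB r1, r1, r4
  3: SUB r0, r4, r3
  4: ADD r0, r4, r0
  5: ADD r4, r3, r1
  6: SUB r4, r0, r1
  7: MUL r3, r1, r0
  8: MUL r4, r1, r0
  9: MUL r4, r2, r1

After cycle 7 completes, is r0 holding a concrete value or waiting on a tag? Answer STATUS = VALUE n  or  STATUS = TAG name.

cycle 1: issue SUB r3<-Add1 // r0:4,r1:9,r2:5,r3:Add1,r4:7
cycle 2: issue MUL r0<-Mul1 // r0:Mul1,r1:9,r2:5,r3:Add1,r4:7
cycle 3: CDB Add1=-2; issue SUB r1<-Add1 // r0:Mul1,r1:Add1,r2:5,r3:-2,r4:7
cycle 4: issue SUB r0<-Add2 // r0:Add2,r1:Add1,r2:5,r3:-2,r4:7
cycle 5: CDB Add1=2; issue ADD r0<-Add1 // r0:Add1,r1:2,r2:5,r3:-2,r4:7
cycle 6: CDB Add2=9; issue ADD r4<-Add2 // r0:Add1,r1:2,r2:5,r3:-2,r4:Add2
cycle 7: CDB Mul1=35; issue SUB r4<-Add3 // r0:Add1,r1:2,r2:5,r3:-2,r4:Add3

STATUS = TAG Add1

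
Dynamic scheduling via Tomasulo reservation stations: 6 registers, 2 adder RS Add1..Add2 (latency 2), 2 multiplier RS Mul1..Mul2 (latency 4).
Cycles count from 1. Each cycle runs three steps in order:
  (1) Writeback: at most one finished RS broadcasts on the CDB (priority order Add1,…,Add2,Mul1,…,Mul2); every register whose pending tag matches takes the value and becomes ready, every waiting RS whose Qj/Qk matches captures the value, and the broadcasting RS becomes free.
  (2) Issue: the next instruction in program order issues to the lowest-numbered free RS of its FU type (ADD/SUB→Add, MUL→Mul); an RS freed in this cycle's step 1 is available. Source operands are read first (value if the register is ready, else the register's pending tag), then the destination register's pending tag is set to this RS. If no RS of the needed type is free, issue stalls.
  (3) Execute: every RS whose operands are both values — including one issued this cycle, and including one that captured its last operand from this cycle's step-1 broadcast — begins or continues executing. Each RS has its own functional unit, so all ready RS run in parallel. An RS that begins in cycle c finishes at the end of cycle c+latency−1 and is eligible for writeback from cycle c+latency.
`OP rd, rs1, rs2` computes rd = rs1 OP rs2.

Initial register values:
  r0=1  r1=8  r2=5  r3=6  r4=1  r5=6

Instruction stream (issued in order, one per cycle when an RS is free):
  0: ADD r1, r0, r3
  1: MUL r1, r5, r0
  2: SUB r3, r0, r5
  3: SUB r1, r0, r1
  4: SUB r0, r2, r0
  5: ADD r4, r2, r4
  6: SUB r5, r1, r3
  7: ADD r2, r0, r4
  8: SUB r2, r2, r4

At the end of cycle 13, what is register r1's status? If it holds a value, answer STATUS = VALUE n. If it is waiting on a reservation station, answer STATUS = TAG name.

cycle 1: issue ADD r1<-Add1 // r0:1,r1:Add1,r2:5,r3:6,r4:1,r5:6
cycle 2: issue MUL r1<-Mul1 // r0:1,r1:Mul1,r2:5,r3:6,r4:1,r5:6
cycle 3: CDB Add1=7; issue SUB r3<-Add1 // r0:1,r1:Mul1,r2:5,r3:Add1,r4:1,r5:6
cycle 4: issue SUB r1<-Add2 // r0:1,r1:Add2,r2:5,r3:Add1,r4:1,r5:6
cycle 5: CDB Add1=-5; issue SUB r0<-Add1 // r0:Add1,r1:Add2,r2:5,r3:-5,r4:1,r5:6
cycle 6: CDB Mul1=6; stall // r0:Add1,r1:Add2,r2:5,r3:-5,r4:1,r5:6
cycle 7: CDB Add1=4; issue ADD r4<-Add1 // r0:4,r1:Add2,r2:5,r3:-5,r4:Add1,r5:6
cycle 8: CDB Add2=-5; issue SUB r5<-Add2 // r0:4,r1:-5,r2:5,r3:-5,r4:Add1,r5:Add2
cycle 9: CDB Add1=6; issue ADD r2<-Add1 // r0:4,r1:-5,r2:Add1,r3:-5,r4:6,r5:Add2
cycle 10: CDB Add2=0; issue SUB r2<-Add2 // r0:4,r1:-5,r2:Add2,r3:-5,r4:6,r5:0
cycle 11: CDB Add1=10 // r0:4,r1:-5,r2:Add2,r3:-5,r4:6,r5:0
cycle 12: - // r0:4,r1:-5,r2:Add2,r3:-5,r4:6,r5:0
cycle 13: CDB Add2=4 // r0:4,r1:-5,r2:4,r3:-5,r4:6,r5:0

STATUS = VALUE -5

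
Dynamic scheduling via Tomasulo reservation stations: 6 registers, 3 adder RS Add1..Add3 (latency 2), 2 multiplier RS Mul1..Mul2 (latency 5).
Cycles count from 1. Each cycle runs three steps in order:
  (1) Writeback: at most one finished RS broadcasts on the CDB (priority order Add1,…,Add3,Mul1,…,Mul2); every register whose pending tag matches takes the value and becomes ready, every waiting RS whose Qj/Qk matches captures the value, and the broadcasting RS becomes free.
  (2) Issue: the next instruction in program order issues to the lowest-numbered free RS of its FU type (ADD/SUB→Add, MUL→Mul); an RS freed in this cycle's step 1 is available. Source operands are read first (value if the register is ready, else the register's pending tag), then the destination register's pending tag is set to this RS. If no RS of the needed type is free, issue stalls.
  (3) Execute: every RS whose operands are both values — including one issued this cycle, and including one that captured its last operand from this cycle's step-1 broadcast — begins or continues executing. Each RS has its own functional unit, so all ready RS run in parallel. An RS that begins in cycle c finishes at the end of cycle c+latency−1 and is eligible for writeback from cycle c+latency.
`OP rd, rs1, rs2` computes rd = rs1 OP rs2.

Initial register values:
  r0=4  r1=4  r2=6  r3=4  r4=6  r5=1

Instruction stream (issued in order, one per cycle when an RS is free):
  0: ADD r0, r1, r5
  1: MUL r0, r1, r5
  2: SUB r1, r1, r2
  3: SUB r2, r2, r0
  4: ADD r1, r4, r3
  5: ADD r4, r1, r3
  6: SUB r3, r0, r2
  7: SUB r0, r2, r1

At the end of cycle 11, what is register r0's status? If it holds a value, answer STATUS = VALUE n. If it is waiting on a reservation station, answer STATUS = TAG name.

  c1: issue ADD r0<-Add1  regs: r0:Add1,r1:4,r2:6,r3:4,r4:6,r5:1
  c2: issue MUL r0<-Mul1  regs: r0:Mul1,r1:4,r2:6,r3:4,r4:6,r5:1
  c3: CDB Add1=5; issue SUB r1<-Add1  regs: r0:Mul1,r1:Add1,r2:6,r3:4,r4:6,r5:1
  c4: issue SUB r2<-Add2  regs: r0:Mul1,r1:Add1,r2:Add2,r3:4,r4:6,r5:1
  c5: CDB Add1=-2; issue ADD r1<-Add1  regs: r0:Mul1,r1:Add1,r2:Add2,r3:4,r4:6,r5:1
  c6: issue ADD r4<-Add3  regs: r0:Mul1,r1:Add1,r2:Add2,r3:4,r4:Add3,r5:1
  c7: CDB Add1=10; issue SUB r3<-Add1  regs: r0:Mul1,r1:10,r2:Add2,r3:Add1,r4:Add3,r5:1
  c8: CDB Mul1=4; stall  regs: r0:4,r1:10,r2:Add2,r3:Add1,r4:Add3,r5:1
  c9: CDB Add3=14; issue SUB r0<-Add3  regs: r0:Add3,r1:10,r2:Add2,r3:Add1,r4:14,r5:1
  c10: CDB Add2=2  regs: r0:Add3,r1:10,r2:2,r3:Add1,r4:14,r5:1
  c11: -  regs: r0:Add3,r1:10,r2:2,r3:Add1,r4:14,r5:1

STATUS = TAG Add3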